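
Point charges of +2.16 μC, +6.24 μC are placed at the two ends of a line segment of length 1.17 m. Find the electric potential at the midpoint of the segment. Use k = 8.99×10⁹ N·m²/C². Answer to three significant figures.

1.29×10⁵ V

The total potential is the scalar sum of each charge's contribution, V = Σ kqᵢ/rᵢ.
Each charge is 0.585 m from the midpoint.
V = k[(2.16×10⁻⁶)/(0.585) + (6.24×10⁻⁶)/(0.585)] = 1.29×10⁵ V.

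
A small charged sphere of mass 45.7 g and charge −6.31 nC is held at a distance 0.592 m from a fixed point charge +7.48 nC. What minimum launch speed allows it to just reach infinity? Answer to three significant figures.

5.60×10⁻³ m/s

To just escape, total mechanical energy must reach zero at infinity: ½mv²_min + U = 0, so ½mv²_min = −U = |kQq|/r.
|U| = |kQq|/r = (8.99×10⁹ N·m²/C²)(7.48×10⁻⁹)(6.31×10⁻⁹)/(0.592) = 7.17×10⁻⁷ J.
v_min = √(2|U|/m) = √(2·7.17×10⁻⁷/0.0457) = 5.60×10⁻³ m/s.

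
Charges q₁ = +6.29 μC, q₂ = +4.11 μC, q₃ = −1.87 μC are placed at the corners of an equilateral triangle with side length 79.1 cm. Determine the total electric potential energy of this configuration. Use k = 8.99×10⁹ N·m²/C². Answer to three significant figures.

0.0728 J

The assembly work is the sum of pairwise potential energies, U = Σ_{i<j} kqᵢqⱼ/rᵢⱼ.
All three pair separations equal the side length, 0.791 m.
U = (0.294) + (-0.134) + (-0.0874) = 0.0728 J.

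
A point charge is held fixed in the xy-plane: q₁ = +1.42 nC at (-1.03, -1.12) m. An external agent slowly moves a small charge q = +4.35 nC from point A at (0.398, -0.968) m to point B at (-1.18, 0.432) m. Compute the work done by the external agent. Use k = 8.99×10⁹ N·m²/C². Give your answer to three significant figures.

-3.05×10⁻⁹ J

For quasistatic motion the external work equals the change in potential energy: W_ext = qΔV = q(V_B − V_A).
At A: distance to the source charge is 1.44 m; V_A = kq₁/r = 8.89 V.
At B: distance to the source charge is 1.56 m; V_B = kq₁/r = 8.19 V.
ΔV = V_B − V_A = -0.702 V.
W_ext = qΔV = (4.35×10⁻⁹ C)(-0.702 V) = -3.05×10⁻⁹ J.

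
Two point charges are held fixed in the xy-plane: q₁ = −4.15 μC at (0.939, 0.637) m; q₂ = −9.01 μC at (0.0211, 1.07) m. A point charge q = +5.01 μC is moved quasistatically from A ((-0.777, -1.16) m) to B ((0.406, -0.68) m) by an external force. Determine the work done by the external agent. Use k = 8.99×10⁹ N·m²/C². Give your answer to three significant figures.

-0.111 J

For quasistatic motion the external work equals the change in potential energy: W_ext = qΔV = q(V_B − V_A).
At A: distances to the source charges are 2.48 m, 2.37 m; V_A = Σ kqᵢ/rᵢ = -4.92×10⁴ V.
At B: distances to the source charges are 1.42 m, 1.79 m; V_B = Σ kqᵢ/rᵢ = -7.15×10⁴ V.
ΔV = V_B − V_A = -2.23×10⁴ V.
W_ext = qΔV = (5.01×10⁻⁶ C)(-2.23×10⁴ V) = -0.111 J.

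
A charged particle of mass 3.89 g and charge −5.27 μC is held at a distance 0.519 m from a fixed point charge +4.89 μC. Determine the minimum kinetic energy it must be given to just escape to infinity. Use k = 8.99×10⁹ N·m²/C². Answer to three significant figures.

To just escape, total mechanical energy must reach zero at infinity: ½mv²_min + U = 0, so ½mv²_min = −U = |kQq|/r.
|U| = |kQq|/r = (8.99×10⁹ N·m²/C²)(4.89×10⁻⁶)(5.27×10⁻⁶)/(0.519) = 0.446 J.

0.446 J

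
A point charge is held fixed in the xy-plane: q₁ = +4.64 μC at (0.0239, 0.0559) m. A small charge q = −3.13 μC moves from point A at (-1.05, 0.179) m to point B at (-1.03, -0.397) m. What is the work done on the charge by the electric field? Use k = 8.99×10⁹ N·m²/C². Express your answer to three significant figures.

-6.97×10⁻³ J

The work done by the electric force is W_field = −ΔU = −q(V_B − V_A) = q(V_A − V_B).
At A: distance to the source charge is 1.08 m; V_A = kq₁/r = 3.86×10⁴ V.
At B: distance to the source charge is 1.15 m; V_B = kq₁/r = 3.64×10⁴ V.
ΔV = V_B − V_A = -2230 V.
W_field = −qΔV = −(-3.13×10⁻⁶ C)(-2230 V) = -6.97×10⁻³ J.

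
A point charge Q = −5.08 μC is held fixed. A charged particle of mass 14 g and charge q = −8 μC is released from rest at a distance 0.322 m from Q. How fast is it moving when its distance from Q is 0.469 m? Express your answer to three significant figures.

7.13 m/s

Only the electrostatic force acts, so mechanical energy is conserved: ½mv² = U₁ − U₂ = kQq(1/r₁ − 1/r₂).
U₁ − U₂ = (8.99×10⁹ N·m²/C²)(-5.08×10⁻⁶ C)(-8.00×10⁻⁶ C)(1/0.322 − 1/0.469) = 0.356 J.
v = √(2·0.356/0.0140) = 7.13 m/s.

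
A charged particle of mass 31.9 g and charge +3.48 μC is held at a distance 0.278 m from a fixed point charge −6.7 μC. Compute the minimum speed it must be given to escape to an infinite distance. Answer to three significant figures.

6.88 m/s

To just escape, total mechanical energy must reach zero at infinity: ½mv²_min + U = 0, so ½mv²_min = −U = |kQq|/r.
|U| = |kQq|/r = (8.99×10⁹ N·m²/C²)(6.70×10⁻⁶)(3.48×10⁻⁶)/(0.278) = 0.754 J.
v_min = √(2|U|/m) = √(2·0.754/0.0319) = 6.88 m/s.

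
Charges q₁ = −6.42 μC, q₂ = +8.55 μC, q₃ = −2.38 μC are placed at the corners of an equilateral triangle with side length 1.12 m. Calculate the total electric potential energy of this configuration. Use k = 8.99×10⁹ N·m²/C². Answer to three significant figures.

The work to assemble the configuration equals its total potential energy, U = Σ kqᵢqⱼ/rᵢⱼ over all pairs.
All three pair separations equal the side length, 1.12 m.
U = (-0.441) + (0.123) + (-0.163) = -0.481 J.

-0.481 J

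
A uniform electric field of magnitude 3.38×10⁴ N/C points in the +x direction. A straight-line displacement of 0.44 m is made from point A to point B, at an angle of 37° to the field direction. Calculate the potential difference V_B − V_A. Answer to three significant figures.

Only the component of displacement along E changes the potential: ΔV = −E·d·cosθ.
ΔV = −(3.38×10⁴ V/m)(0.440 m)cos37° = -1.19×10⁴ V.

-1.19×10⁴ V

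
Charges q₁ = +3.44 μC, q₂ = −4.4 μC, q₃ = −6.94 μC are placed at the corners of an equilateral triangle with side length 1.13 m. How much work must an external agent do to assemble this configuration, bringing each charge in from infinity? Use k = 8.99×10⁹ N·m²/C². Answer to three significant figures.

The work to assemble the configuration equals its total potential energy, U = Σ kqᵢqⱼ/rᵢⱼ over all pairs.
All three pair separations equal the side length, 1.13 m.
U = (-0.120) + (-0.190) + (0.243) = -0.0674 J.

-0.0674 J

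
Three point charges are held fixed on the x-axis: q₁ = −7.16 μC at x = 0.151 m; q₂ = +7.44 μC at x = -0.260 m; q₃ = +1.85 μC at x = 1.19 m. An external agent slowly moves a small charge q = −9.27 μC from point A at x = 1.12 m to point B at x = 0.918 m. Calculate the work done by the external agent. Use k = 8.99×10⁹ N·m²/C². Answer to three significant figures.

For quasistatic motion the external work equals the change in potential energy: W_ext = qΔV = q(V_B − V_A).
At A: distances to the source charges are 0.969 m, 1.38 m, 0.0700 m; V_A = Σ kqᵢ/rᵢ = 2.20×10⁵ V.
At B: distances to the source charges are 0.767 m, 1.18 m, 0.272 m; V_B = Σ kqᵢ/rᵢ = 3.40×10⁴ V.
ΔV = V_B − V_A = -1.86×10⁵ V.
W_ext = qΔV = (-9.27×10⁻⁶ C)(-1.86×10⁵ V) = 1.72 J.

1.72 J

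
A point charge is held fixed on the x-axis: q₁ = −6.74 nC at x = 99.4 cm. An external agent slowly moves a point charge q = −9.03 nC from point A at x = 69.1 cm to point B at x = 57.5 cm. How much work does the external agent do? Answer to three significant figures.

-5.00×10⁻⁷ J

For quasistatic motion the external work equals the change in potential energy: W_ext = qΔV = q(V_B − V_A).
At A: distance to the source charge is 0.303 m; V_A = kq₁/r = -200 V.
At B: distance to the source charge is 0.419 m; V_B = kq₁/r = -145 V.
ΔV = V_B − V_A = 55.4 V.
W_ext = qΔV = (-9.03×10⁻⁹ C)(55.4 V) = -5.00×10⁻⁷ J.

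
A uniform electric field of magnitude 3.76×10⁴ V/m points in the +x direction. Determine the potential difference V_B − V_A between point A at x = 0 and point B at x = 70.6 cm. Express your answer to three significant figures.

-2.65×10⁴ V

In a uniform field, potential decreases in the direction of E: V_B − V_A = −E·Δx.
V_B − V_A = −(3.76×10⁴ V/m)(0.706 m) = -2.65×10⁴ V.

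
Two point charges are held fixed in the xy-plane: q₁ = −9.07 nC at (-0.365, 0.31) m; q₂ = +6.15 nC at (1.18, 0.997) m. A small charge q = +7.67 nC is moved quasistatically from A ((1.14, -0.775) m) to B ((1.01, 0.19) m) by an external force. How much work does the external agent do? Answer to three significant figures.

1.59×10⁻⁷ J

For quasistatic motion the external work equals the change in potential energy: W_ext = qΔV = q(V_B − V_A).
At A: distances to the source charges are 1.86 m, 1.77 m; V_A = Σ kqᵢ/rᵢ = -12.8 V.
At B: distances to the source charges are 1.38 m, 0.825 m; V_B = Σ kqᵢ/rᵢ = 7.96 V.
ΔV = V_B − V_A = 20.7 V.
W_ext = qΔV = (7.67×10⁻⁹ C)(20.7 V) = 1.59×10⁻⁷ J.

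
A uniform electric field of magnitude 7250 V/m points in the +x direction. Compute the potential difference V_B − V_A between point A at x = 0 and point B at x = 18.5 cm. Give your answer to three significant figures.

-1340 V

In a uniform field, potential decreases in the direction of E: V_B − V_A = −E·Δx.
V_B − V_A = −(7250 V/m)(0.185 m) = -1340 V.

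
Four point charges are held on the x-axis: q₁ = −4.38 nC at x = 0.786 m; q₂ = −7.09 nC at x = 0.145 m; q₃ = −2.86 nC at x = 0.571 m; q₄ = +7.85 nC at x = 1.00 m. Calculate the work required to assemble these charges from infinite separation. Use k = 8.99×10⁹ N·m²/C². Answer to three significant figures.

-1.11×10⁻⁶ J

The work to assemble the configuration equals its total potential energy, U = Σ kqᵢqⱼ/rᵢⱼ over all pairs.
Pair separations: r₁₂ = 0.641 m, r₁₃ = 0.215 m, r₁₄ = 0.214 m, r₂₃ = 0.426 m, r₂₄ = 0.855 m, r₃₄ = 0.429 m.
Summing all 6 pair terms gives U = -1.11×10⁻⁶ J.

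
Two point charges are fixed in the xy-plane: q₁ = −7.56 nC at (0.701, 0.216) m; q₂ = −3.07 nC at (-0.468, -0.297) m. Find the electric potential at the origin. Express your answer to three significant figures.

-142 V

Electric potential is a scalar, so the contributions from each charge add algebraically: V = Σ kqᵢ/rᵢ.
Distances from the field point to each charge: r₁ = 0.734 m, r₂ = 0.554 m.
V = k[(-7.56×10⁻⁹)/(0.734) + (-3.07×10⁻⁹)/(0.554)] = -142 V.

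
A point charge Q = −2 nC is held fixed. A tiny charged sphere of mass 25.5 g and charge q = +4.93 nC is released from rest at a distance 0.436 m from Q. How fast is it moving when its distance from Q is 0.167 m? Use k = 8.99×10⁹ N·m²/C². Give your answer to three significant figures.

Only the electrostatic force acts, so mechanical energy is conserved: ½mv² = U₁ − U₂ = kQq(1/r₁ − 1/r₂).
U₁ − U₂ = (8.99×10⁹ N·m²/C²)(-2.00×10⁻⁹ C)(4.93×10⁻⁹ C)(1/0.436 − 1/0.167) = 3.27×10⁻⁷ J.
v = √(2·3.27×10⁻⁷/0.0255) = 5.07×10⁻³ m/s.

5.07×10⁻³ m/s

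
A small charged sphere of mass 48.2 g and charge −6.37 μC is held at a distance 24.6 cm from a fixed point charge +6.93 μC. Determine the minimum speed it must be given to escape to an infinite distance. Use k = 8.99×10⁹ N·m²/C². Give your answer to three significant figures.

8.18 m/s

To just escape, total mechanical energy must reach zero at infinity: ½mv²_min + U = 0, so ½mv²_min = −U = |kQq|/r.
|U| = |kQq|/r = (8.99×10⁹ N·m²/C²)(6.93×10⁻⁶)(6.37×10⁻⁶)/(0.246) = 1.61 J.
v_min = √(2|U|/m) = √(2·1.61/0.0482) = 8.18 m/s.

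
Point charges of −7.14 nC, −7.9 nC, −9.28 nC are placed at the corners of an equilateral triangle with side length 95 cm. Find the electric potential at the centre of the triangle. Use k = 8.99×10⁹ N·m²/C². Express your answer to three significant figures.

-399 V

Electric potential is a scalar, so the contributions from each charge add algebraically: V = Σ kqᵢ/rᵢ.
The distance from each vertex to the centroid is a/√3 = 0.548 m.
V = k[(-7.14×10⁻⁹)/(0.548) + (-7.90×10⁻⁹)/(0.548) + (-9.28×10⁻⁹)/(0.548)] = -399 V.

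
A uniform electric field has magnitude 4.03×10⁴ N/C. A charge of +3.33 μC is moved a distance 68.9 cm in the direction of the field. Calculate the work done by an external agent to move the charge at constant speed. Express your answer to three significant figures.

The potential change for a displacement 68.9 cm in the direction of the field is ΔV = −Ed = -2.78×10⁴ V.
W_ext = qΔV = -0.0925 J.

-0.0925 J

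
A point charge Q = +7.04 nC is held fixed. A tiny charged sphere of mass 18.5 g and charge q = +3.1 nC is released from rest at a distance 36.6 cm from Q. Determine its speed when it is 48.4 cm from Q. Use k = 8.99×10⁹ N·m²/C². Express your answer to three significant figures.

Only the electrostatic force acts, so mechanical energy is conserved: ½mv² = U₁ − U₂ = kQq(1/r₁ − 1/r₂).
U₁ − U₂ = (8.99×10⁹ N·m²/C²)(7.04×10⁻⁹ C)(3.10×10⁻⁹ C)(1/0.366 − 1/0.484) = 1.31×10⁻⁷ J.
v = √(2·1.31×10⁻⁷/0.0185) = 3.76×10⁻³ m/s.

3.76×10⁻³ m/s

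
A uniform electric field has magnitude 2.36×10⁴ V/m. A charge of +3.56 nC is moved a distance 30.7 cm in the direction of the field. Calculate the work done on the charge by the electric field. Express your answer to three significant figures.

2.58×10⁻⁵ J

The potential change for a displacement 30.7 cm in the direction of the field is ΔV = −Ed = -7250 V.
W_field = −qΔV = 2.58×10⁻⁵ J.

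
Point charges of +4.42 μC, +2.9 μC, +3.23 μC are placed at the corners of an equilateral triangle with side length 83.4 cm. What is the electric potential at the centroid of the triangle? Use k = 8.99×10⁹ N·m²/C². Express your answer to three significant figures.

The total potential is the scalar sum of each charge's contribution, V = Σ kqᵢ/rᵢ.
The distance from each vertex to the centroid is a/√3 = 0.482 m.
V = k[(4.42×10⁻⁶)/(0.482) + (2.90×10⁻⁶)/(0.482) + (3.23×10⁻⁶)/(0.482)] = 1.97×10⁵ V.

1.97×10⁵ V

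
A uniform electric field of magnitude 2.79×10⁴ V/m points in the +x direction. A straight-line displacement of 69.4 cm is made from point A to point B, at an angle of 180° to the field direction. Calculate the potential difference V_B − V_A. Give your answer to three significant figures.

1.94×10⁴ V

Only the component of displacement along E changes the potential: ΔV = −E·d·cosθ.
ΔV = −(2.79×10⁴ V/m)(0.694 m)cos180° = 1.94×10⁴ V.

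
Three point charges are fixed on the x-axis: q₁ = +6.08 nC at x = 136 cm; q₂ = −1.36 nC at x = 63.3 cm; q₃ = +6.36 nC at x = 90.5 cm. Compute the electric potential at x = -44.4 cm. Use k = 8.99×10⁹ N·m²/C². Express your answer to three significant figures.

The total potential is the scalar sum of each charge's contribution, V = Σ kqᵢ/rᵢ.
Distances from the field point to each charge: r₁ = 1.80 m, r₂ = 1.08 m, r₃ = 1.35 m.
V = k[(6.08×10⁻⁹)/(1.80) + (-1.36×10⁻⁹)/(1.08) + (6.36×10⁻⁹)/(1.35)] = 61.3 V.

61.3 V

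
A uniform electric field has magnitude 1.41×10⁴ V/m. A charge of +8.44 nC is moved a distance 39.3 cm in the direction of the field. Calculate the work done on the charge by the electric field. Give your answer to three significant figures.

4.68×10⁻⁵ J

The potential change for a displacement 39.3 cm in the direction of the field is ΔV = −Ed = -5540 V.
W_field = −qΔV = 4.68×10⁻⁵ J.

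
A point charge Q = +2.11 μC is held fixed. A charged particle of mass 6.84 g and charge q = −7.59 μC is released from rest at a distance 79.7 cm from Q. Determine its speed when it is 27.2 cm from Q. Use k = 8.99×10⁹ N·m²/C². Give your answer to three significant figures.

Only the electrostatic force acts, so mechanical energy is conserved: ½mv² = U₁ − U₂ = kQq(1/r₁ − 1/r₂).
U₁ − U₂ = (8.99×10⁹ N·m²/C²)(2.11×10⁻⁶ C)(-7.59×10⁻⁶ C)(1/0.797 − 1/0.272) = 0.349 J.
v = √(2·0.349/6.84×10⁻³) = 10.1 m/s.

10.1 m/s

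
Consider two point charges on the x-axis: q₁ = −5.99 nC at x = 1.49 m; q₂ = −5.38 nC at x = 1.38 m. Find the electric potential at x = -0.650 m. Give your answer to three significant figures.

-49.0 V

The total potential is the scalar sum of each charge's contribution, V = Σ kqᵢ/rᵢ.
Distances from the field point to each charge: r₁ = 2.14 m, r₂ = 2.03 m.
V = k[(-5.99×10⁻⁹)/(2.14) + (-5.38×10⁻⁹)/(2.03)] = -49.0 V.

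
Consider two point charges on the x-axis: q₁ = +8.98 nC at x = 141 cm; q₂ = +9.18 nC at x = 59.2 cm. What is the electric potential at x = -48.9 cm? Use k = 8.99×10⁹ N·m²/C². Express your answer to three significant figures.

119 V

Electric potential is a scalar, so the contributions from each charge add algebraically: V = Σ kqᵢ/rᵢ.
Distances from the field point to each charge: r₁ = 1.90 m, r₂ = 1.08 m.
V = k[(8.98×10⁻⁹)/(1.90) + (9.18×10⁻⁹)/(1.08)] = 119 V.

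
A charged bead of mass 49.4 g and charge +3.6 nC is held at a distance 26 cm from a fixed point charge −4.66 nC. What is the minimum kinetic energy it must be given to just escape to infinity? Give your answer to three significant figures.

5.80×10⁻⁷ J

To just escape, total mechanical energy must reach zero at infinity: ½mv²_min + U = 0, so ½mv²_min = −U = |kQq|/r.
|U| = |kQq|/r = (8.99×10⁹ N·m²/C²)(4.66×10⁻⁹)(3.60×10⁻⁹)/(0.260) = 5.80×10⁻⁷ J.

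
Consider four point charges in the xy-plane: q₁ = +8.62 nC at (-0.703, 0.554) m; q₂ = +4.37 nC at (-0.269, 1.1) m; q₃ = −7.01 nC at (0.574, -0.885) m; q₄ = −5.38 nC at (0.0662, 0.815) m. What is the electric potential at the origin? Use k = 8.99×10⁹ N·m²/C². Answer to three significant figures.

Electric potential is a scalar, so the contributions from each charge add algebraically: V = Σ kqᵢ/rᵢ.
Distances from the field point to each charge: r₁ = 0.895 m, r₂ = 1.13 m, r₃ = 1.05 m, r₄ = 0.818 m.
V = k[(8.62×10⁻⁹)/(0.895) + (4.37×10⁻⁹)/(1.13) + (-7.01×10⁻⁹)/(1.05) + (-5.38×10⁻⁹)/(0.818)] = 2.38 V.

2.38 V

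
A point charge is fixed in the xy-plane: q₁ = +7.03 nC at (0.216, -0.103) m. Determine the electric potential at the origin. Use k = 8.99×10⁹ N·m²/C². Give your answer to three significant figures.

264 V

The total potential is the scalar sum of each charge's contribution, V = Σ kqᵢ/rᵢ.
Distances from the field point to each charge: r₁ = 0.239 m.
V = k[(7.03×10⁻⁹)/(0.239)] = 264 V.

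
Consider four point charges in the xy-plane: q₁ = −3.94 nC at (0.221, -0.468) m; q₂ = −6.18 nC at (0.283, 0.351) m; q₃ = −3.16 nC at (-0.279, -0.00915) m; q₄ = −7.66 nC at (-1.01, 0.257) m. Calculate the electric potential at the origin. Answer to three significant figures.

-360 V

The total potential is the scalar sum of each charge's contribution, V = Σ kqᵢ/rᵢ.
Distances from the field point to each charge: r₁ = 0.518 m, r₂ = 0.451 m, r₃ = 0.279 m, r₄ = 1.04 m.
V = k[(-3.94×10⁻⁹)/(0.518) + (-6.18×10⁻⁹)/(0.451) + (-3.16×10⁻⁹)/(0.279) + (-7.66×10⁻⁹)/(1.04)] = -360 V.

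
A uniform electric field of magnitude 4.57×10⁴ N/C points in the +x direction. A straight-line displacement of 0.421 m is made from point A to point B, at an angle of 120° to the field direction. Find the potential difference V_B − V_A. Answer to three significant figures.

9620 V

Only the component of displacement along E changes the potential: ΔV = −E·d·cosθ.
ΔV = −(4.57×10⁴ V/m)(0.421 m)cos120° = 9620 V.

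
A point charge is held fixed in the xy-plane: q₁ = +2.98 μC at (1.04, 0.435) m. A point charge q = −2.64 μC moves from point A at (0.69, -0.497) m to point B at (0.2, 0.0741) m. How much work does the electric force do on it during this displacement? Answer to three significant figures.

6.32×10⁻³ J

The work done by the electric force is W_field = −ΔU = −q(V_B − V_A) = q(V_A − V_B).
At A: distance to the source charge is 0.996 m; V_A = kq₁/r = 2.69×10⁴ V.
At B: distance to the source charge is 0.914 m; V_B = kq₁/r = 2.93×10⁴ V.
ΔV = V_B − V_A = 2390 V.
W_field = −qΔV = −(-2.64×10⁻⁶ C)(2390 V) = 6.32×10⁻³ J.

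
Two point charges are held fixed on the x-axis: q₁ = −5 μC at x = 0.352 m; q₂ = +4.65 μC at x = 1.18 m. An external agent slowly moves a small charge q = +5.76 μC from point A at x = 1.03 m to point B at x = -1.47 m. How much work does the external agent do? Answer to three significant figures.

For quasistatic motion the external work equals the change in potential energy: W_ext = qΔV = q(V_B − V_A).
At A: distances to the source charges are 0.678 m, 0.150 m; V_A = Σ kqᵢ/rᵢ = 2.12×10⁵ V.
At B: distances to the source charges are 1.82 m, 2.65 m; V_B = Σ kqᵢ/rᵢ = -8900 V.
ΔV = V_B − V_A = -2.21×10⁵ V.
W_ext = qΔV = (5.76×10⁻⁶ C)(-2.21×10⁵ V) = -1.27 J.

-1.27 J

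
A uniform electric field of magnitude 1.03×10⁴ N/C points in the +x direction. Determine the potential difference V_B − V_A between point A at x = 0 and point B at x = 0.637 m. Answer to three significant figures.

-6560 V

In a uniform field, potential decreases in the direction of E: V_B − V_A = −E·Δx.
V_B − V_A = −(1.03×10⁴ V/m)(0.637 m) = -6560 V.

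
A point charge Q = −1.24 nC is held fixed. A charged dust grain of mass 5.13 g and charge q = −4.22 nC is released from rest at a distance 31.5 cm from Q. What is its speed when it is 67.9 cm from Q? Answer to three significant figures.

Only the electrostatic force acts, so mechanical energy is conserved: ½mv² = U₁ − U₂ = kQq(1/r₁ − 1/r₂).
U₁ − U₂ = (8.99×10⁹ N·m²/C²)(-1.24×10⁻⁹ C)(-4.22×10⁻⁹ C)(1/0.315 − 1/0.679) = 8.01×10⁻⁸ J.
v = √(2·8.01×10⁻⁸/5.13×10⁻³) = 5.59×10⁻³ m/s.

5.59×10⁻³ m/s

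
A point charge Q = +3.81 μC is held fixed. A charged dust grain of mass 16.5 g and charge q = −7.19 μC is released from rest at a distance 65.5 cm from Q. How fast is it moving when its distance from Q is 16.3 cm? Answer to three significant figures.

11.7 m/s

Only the electrostatic force acts, so mechanical energy is conserved: ½mv² = U₁ − U₂ = kQq(1/r₁ − 1/r₂).
U₁ − U₂ = (8.99×10⁹ N·m²/C²)(3.81×10⁻⁶ C)(-7.19×10⁻⁶ C)(1/0.655 − 1/0.163) = 1.13 J.
v = √(2·1.13/0.0165) = 11.7 m/s.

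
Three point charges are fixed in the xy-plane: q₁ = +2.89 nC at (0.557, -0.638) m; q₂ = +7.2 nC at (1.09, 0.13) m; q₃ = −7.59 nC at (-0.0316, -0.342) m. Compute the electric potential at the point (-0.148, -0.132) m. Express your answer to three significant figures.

-203 V

Electric potential is a scalar, so the contributions from each charge add algebraically: V = Σ kqᵢ/rᵢ.
Distances from the field point to each charge: r₁ = 0.868 m, r₂ = 1.27 m, r₃ = 0.240 m.
V = k[(2.89×10⁻⁹)/(0.868) + (7.20×10⁻⁹)/(1.27) + (-7.59×10⁻⁹)/(0.240)] = -203 V.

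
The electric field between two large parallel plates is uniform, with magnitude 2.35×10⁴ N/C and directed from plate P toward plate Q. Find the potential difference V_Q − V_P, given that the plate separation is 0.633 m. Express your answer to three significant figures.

-1.49×10⁴ V

In a uniform field, potential decreases in the direction of E: ΔV = −E·d for a displacement d parallel to E.
Going from P to Q is a displacement of 0.633 m along the field, so V_Q − V_P = −Ed = -1.49×10⁴ V.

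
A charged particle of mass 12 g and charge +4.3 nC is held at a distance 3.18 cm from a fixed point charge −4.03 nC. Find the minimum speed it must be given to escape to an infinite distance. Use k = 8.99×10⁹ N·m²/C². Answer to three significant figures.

0.0286 m/s

To just escape, total mechanical energy must reach zero at infinity: ½mv²_min + U = 0, so ½mv²_min = −U = |kQq|/r.
|U| = |kQq|/r = (8.99×10⁹ N·m²/C²)(4.03×10⁻⁹)(4.30×10⁻⁹)/(0.0318) = 4.90×10⁻⁶ J.
v_min = √(2|U|/m) = √(2·4.90×10⁻⁶/0.0120) = 0.0286 m/s.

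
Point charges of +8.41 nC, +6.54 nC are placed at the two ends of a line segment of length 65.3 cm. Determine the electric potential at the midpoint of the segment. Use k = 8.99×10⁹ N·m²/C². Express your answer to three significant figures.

412 V

Electric potential is a scalar, so the contributions from each charge add algebraically: V = Σ kqᵢ/rᵢ.
Each charge is 0.327 m from the midpoint.
V = k[(8.41×10⁻⁹)/(0.327) + (6.54×10⁻⁹)/(0.327)] = 412 V.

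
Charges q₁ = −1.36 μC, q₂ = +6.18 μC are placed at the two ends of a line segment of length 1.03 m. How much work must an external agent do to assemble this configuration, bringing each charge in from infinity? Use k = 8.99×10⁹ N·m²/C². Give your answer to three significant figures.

The assembly work is the sum of pairwise potential energies, U = Σ_{i<j} kqᵢqⱼ/rᵢⱼ.
The separation is r = 1.03 m.
U = (-0.0734) = -0.0734 J.

-0.0734 J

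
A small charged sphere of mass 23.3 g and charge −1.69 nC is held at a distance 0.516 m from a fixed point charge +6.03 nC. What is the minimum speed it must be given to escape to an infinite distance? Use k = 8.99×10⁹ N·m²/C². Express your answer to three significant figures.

To just escape, total mechanical energy must reach zero at infinity: ½mv²_min + U = 0, so ½mv²_min = −U = |kQq|/r.
|U| = |kQq|/r = (8.99×10⁹ N·m²/C²)(6.03×10⁻⁹)(1.69×10⁻⁹)/(0.516) = 1.78×10⁻⁷ J.
v_min = √(2|U|/m) = √(2·1.78×10⁻⁷/0.0233) = 3.90×10⁻³ m/s.

3.90×10⁻³ m/s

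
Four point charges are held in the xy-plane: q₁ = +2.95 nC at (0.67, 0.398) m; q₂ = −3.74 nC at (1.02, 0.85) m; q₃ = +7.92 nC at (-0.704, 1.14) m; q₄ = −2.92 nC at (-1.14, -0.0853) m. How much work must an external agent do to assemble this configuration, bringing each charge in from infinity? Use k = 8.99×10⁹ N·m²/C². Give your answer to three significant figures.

-3.51×10⁻⁷ J

The work to assemble the configuration equals its total potential energy, U = Σ kqᵢqⱼ/rᵢⱼ over all pairs.
Pair separations: r₁₂ = 0.572 m, r₁₃ = 1.56 m, r₁₄ = 1.87 m, r₂₃ = 1.75 m, r₂₄ = 2.35 m, r₃₄ = 1.30 m.
Summing all 6 pair terms gives U = -3.51×10⁻⁷ J.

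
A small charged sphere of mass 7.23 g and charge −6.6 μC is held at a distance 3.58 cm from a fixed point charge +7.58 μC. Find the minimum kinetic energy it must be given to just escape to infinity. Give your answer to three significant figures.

To just escape, total mechanical energy must reach zero at infinity: ½mv²_min + U = 0, so ½mv²_min = −U = |kQq|/r.
|U| = |kQq|/r = (8.99×10⁹ N·m²/C²)(7.58×10⁻⁶)(6.60×10⁻⁶)/(0.0358) = 12.6 J.

12.6 J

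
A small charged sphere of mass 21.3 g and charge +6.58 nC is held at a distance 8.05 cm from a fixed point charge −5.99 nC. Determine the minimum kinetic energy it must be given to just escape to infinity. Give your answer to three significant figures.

To just escape, total mechanical energy must reach zero at infinity: ½mv²_min + U = 0, so ½mv²_min = −U = |kQq|/r.
|U| = |kQq|/r = (8.99×10⁹ N·m²/C²)(5.99×10⁻⁹)(6.58×10⁻⁹)/(0.0805) = 4.40×10⁻⁶ J.

4.40×10⁻⁶ J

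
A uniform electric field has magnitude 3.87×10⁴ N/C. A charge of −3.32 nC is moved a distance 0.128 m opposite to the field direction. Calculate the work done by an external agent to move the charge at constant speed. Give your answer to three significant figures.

The potential change for a displacement 0.128 m opposite to the field direction is ΔV = +Ed = 4950 V.
W_ext = qΔV = -1.64×10⁻⁵ J.

-1.64×10⁻⁵ J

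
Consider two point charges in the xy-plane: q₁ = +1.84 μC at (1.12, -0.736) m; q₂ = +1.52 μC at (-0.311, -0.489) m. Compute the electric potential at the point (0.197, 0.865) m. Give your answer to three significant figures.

1.84×10⁴ V

Electric potential is a scalar, so the contributions from each charge add algebraically: V = Σ kqᵢ/rᵢ.
Distances from the field point to each charge: r₁ = 1.85 m, r₂ = 1.45 m.
V = k[(1.84×10⁻⁶)/(1.85) + (1.52×10⁻⁶)/(1.45)] = 1.84×10⁴ V.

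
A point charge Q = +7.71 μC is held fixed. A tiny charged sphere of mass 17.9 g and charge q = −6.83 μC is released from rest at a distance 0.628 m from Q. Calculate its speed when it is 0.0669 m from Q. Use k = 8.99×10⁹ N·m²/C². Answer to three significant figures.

Only the electrostatic force acts, so mechanical energy is conserved: ½mv² = U₁ − U₂ = kQq(1/r₁ − 1/r₂).
U₁ − U₂ = (8.99×10⁹ N·m²/C²)(7.71×10⁻⁶ C)(-6.83×10⁻⁶ C)(1/0.628 − 1/0.0669) = 6.32 J.
v = √(2·6.32/0.0179) = 26.6 m/s.

26.6 m/s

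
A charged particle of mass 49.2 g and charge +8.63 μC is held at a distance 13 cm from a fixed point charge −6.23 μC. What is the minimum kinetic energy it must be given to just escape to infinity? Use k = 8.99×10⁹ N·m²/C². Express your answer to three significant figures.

To just escape, total mechanical energy must reach zero at infinity: ½mv²_min + U = 0, so ½mv²_min = −U = |kQq|/r.
|U| = |kQq|/r = (8.99×10⁹ N·m²/C²)(6.23×10⁻⁶)(8.63×10⁻⁶)/(0.130) = 3.72 J.

3.72 J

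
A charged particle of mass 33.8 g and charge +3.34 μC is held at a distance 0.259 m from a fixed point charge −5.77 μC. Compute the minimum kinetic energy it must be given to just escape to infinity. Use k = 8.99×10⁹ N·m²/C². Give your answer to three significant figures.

To just escape, total mechanical energy must reach zero at infinity: ½mv²_min + U = 0, so ½mv²_min = −U = |kQq|/r.
|U| = |kQq|/r = (8.99×10⁹ N·m²/C²)(5.77×10⁻⁶)(3.34×10⁻⁶)/(0.259) = 0.669 J.

0.669 J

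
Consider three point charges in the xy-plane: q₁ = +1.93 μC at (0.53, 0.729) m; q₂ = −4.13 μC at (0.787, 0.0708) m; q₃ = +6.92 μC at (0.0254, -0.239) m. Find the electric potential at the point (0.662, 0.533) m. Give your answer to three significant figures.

The total potential is the scalar sum of each charge's contribution, V = Σ kqᵢ/rᵢ.
Distances from the field point to each charge: r₁ = 0.236 m, r₂ = 0.479 m, r₃ = 1.00 m.
V = k[(1.93×10⁻⁶)/(0.236) + (-4.13×10⁻⁶)/(0.479) + (6.92×10⁻⁶)/(1.00)] = 5.81×10⁴ V.

5.81×10⁴ V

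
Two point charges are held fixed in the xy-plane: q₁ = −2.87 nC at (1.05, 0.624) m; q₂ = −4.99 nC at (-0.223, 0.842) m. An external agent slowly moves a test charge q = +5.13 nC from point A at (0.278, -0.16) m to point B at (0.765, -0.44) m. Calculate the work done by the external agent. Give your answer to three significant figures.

6.34×10⁻⁸ J

For quasistatic motion the external work equals the change in potential energy: W_ext = qΔV = q(V_B − V_A).
At A: distances to the source charges are 1.10 m, 1.12 m; V_A = Σ kqᵢ/rᵢ = -63.5 V.
At B: distances to the source charges are 1.10 m, 1.62 m; V_B = Σ kqᵢ/rᵢ = -51.1 V.
ΔV = V_B − V_A = 12.4 V.
W_ext = qΔV = (5.13×10⁻⁹ C)(12.4 V) = 6.34×10⁻⁸ J.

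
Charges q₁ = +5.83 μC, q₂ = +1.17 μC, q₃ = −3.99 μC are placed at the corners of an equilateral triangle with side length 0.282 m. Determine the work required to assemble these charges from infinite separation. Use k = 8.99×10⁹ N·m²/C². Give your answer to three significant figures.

-0.673 J

The assembly work is the sum of pairwise potential energies, U = Σ_{i<j} kqᵢqⱼ/rᵢⱼ.
All three pair separations equal the side length, 0.282 m.
U = (0.217) + (-0.742) + (-0.149) = -0.673 J.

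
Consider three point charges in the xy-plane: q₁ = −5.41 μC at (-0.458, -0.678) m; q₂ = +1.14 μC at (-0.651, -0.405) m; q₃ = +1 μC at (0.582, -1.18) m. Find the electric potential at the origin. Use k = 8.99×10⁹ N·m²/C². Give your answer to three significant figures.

The total potential is the scalar sum of each charge's contribution, V = Σ kqᵢ/rᵢ.
Distances from the field point to each charge: r₁ = 0.818 m, r₂ = 0.767 m, r₃ = 1.32 m.
V = k[(-5.41×10⁻⁶)/(0.818) + (1.14×10⁻⁶)/(0.767) + (1.00×10⁻⁶)/(1.32)] = -3.92×10⁴ V.

-3.92×10⁴ V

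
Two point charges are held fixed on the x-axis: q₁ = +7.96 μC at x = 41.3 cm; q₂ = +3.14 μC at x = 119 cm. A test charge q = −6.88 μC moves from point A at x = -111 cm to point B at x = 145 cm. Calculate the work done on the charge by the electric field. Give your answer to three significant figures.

0.814 J

The work done by the electric force is W_field = −ΔU = −q(V_B − V_A) = q(V_A − V_B).
At A: distances to the source charges are 1.52 m, 2.30 m; V_A = Σ kqᵢ/rᵢ = 5.93×10⁴ V.
At B: distances to the source charges are 1.04 m, 0.260 m; V_B = Σ kqᵢ/rᵢ = 1.78×10⁵ V.
ΔV = V_B − V_A = 1.18×10⁵ V.
W_field = −qΔV = −(-6.88×10⁻⁶ C)(1.18×10⁵ V) = 0.814 J.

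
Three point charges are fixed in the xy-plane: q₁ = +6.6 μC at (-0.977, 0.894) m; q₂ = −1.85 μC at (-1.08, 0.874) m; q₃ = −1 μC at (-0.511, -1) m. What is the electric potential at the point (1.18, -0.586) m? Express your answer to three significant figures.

1.13×10⁴ V

The total potential is the scalar sum of each charge's contribution, V = Σ kqᵢ/rᵢ.
Distances from the field point to each charge: r₁ = 2.62 m, r₂ = 2.69 m, r₃ = 1.74 m.
V = k[(6.60×10⁻⁶)/(2.62) + (-1.85×10⁻⁶)/(2.69) + (-1.00×10⁻⁶)/(1.74)] = 1.13×10⁴ V.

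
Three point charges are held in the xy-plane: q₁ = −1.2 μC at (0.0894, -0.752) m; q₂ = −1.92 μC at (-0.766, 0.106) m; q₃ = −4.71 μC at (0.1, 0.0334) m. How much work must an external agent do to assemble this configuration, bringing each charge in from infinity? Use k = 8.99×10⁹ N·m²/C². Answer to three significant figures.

The work to assemble the configuration equals its total potential energy, U = Σ kqᵢqⱼ/rᵢⱼ over all pairs.
Pair separations: r₁₂ = 1.21 m, r₁₃ = 0.785 m, r₂₃ = 0.869 m.
U = (0.0171) + (0.0647) + (0.0935) = 0.175 J.

0.175 J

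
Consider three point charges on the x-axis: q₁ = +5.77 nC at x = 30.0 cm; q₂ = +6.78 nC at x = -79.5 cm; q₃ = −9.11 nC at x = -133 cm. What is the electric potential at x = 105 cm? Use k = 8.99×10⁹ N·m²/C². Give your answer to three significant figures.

67.8 V

Electric potential is a scalar, so the contributions from each charge add algebraically: V = Σ kqᵢ/rᵢ.
Distances from the field point to each charge: r₁ = 0.750 m, r₂ = 1.85 m, r₃ = 2.38 m.
V = k[(5.77×10⁻⁹)/(0.750) + (6.78×10⁻⁹)/(1.85) + (-9.11×10⁻⁹)/(2.38)] = 67.8 V.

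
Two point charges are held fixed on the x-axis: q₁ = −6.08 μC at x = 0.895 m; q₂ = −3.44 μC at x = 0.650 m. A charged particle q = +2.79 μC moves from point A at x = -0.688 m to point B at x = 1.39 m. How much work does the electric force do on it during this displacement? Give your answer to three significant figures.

The work done by the electric force is W_field = −ΔU = −q(V_B − V_A) = q(V_A − V_B).
At A: distances to the source charges are 1.58 m, 1.34 m; V_A = Σ kqᵢ/rᵢ = -5.76×10⁴ V.
At B: distances to the source charges are 0.495 m, 0.740 m; V_B = Σ kqᵢ/rᵢ = -1.52×10⁵ V.
ΔV = V_B − V_A = -9.46×10⁴ V.
W_field = −qΔV = −(2.79×10⁻⁶ C)(-9.46×10⁴ V) = 0.264 J.

0.264 J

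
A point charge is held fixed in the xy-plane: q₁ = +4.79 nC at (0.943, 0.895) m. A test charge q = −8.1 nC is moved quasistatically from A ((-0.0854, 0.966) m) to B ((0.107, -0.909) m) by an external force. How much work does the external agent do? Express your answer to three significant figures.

1.63×10⁻⁷ J

For quasistatic motion the external work equals the change in potential energy: W_ext = qΔV = q(V_B − V_A).
At A: distance to the source charge is 1.03 m; V_A = kq₁/r = 41.8 V.
At B: distance to the source charge is 1.99 m; V_B = kq₁/r = 21.7 V.
ΔV = V_B − V_A = -20.1 V.
W_ext = qΔV = (-8.10×10⁻⁹ C)(-20.1 V) = 1.63×10⁻⁷ J.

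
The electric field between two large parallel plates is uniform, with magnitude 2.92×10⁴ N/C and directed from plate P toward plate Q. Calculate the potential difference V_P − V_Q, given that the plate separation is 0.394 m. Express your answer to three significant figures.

In a uniform field, potential decreases in the direction of E: ΔV = −E·d for a displacement d parallel to E.
Going from Q to P is a displacement of 0.394 m opposite to the field, so V_P − V_Q = +Ed = 1.15×10⁴ V.

1.15×10⁴ V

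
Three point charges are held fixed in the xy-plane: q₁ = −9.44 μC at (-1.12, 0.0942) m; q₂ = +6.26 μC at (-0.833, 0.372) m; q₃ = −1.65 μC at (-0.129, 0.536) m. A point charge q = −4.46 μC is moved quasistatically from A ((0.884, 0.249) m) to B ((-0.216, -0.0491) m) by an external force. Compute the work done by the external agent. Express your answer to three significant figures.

0.0840 J

For quasistatic motion the external work equals the change in potential energy: W_ext = qΔV = q(V_B − V_A).
At A: distances to the source charges are 2.01 m, 1.72 m, 1.05 m; V_A = Σ kqᵢ/rᵢ = -2.36×10⁴ V.
At B: distances to the source charges are 0.915 m, 0.747 m, 0.592 m; V_B = Σ kqᵢ/rᵢ = -4.25×10⁴ V.
ΔV = V_B − V_A = -1.88×10⁴ V.
W_ext = qΔV = (-4.46×10⁻⁶ C)(-1.88×10⁴ V) = 0.0840 J.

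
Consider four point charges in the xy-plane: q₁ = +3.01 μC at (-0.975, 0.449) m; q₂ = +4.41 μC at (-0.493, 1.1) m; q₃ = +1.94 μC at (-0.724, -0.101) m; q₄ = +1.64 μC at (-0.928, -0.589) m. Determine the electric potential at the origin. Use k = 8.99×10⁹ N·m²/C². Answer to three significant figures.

The total potential is the scalar sum of each charge's contribution, V = Σ kqᵢ/rᵢ.
Distances from the field point to each charge: r₁ = 1.07 m, r₂ = 1.21 m, r₃ = 0.731 m, r₄ = 1.10 m.
V = k[(3.01×10⁻⁶)/(1.07) + (4.41×10⁻⁶)/(1.21) + (1.94×10⁻⁶)/(0.731) + (1.64×10⁻⁶)/(1.10)] = 9.54×10⁴ V.

9.54×10⁴ V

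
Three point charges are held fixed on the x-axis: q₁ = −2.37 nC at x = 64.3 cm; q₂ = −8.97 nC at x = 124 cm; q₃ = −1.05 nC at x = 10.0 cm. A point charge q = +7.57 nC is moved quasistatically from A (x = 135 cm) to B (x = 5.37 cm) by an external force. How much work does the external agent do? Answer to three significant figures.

For quasistatic motion the external work equals the change in potential energy: W_ext = qΔV = q(V_B − V_A).
At A: distances to the source charges are 0.707 m, 0.110 m, 1.25 m; V_A = Σ kqᵢ/rᵢ = -771 V.
At B: distances to the source charges are 0.589 m, 1.19 m, 0.0463 m; V_B = Σ kqᵢ/rᵢ = -308 V.
ΔV = V_B − V_A = 463 V.
W_ext = qΔV = (7.57×10⁻⁹ C)(463 V) = 3.50×10⁻⁶ J.

3.50×10⁻⁶ J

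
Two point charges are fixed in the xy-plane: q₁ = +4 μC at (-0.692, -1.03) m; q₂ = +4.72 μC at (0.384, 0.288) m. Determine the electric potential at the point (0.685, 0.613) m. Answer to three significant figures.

The total potential is the scalar sum of each charge's contribution, V = Σ kqᵢ/rᵢ.
Distances from the field point to each charge: r₁ = 2.14 m, r₂ = 0.443 m.
V = k[(4.00×10⁻⁶)/(2.14) + (4.72×10⁻⁶)/(0.443)] = 1.13×10⁵ V.

1.13×10⁵ V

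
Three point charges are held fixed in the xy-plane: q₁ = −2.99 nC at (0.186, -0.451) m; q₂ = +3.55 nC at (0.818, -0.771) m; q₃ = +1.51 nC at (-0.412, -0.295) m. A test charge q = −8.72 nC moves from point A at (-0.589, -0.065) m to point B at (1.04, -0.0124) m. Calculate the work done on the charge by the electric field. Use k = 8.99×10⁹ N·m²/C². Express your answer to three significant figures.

The work done by the electric force is W_field = −ΔU = −q(V_B − V_A) = q(V_A − V_B).
At A: distances to the source charges are 0.866 m, 1.57 m, 0.290 m; V_A = Σ kqᵢ/rᵢ = 36.0 V.
At B: distances to the source charges are 0.960 m, 0.790 m, 1.48 m; V_B = Σ kqᵢ/rᵢ = 21.6 V.
ΔV = V_B − V_A = -14.4 V.
W_field = −qΔV = −(-8.72×10⁻⁹ C)(-14.4 V) = -1.26×10⁻⁷ J.

-1.26×10⁻⁷ J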